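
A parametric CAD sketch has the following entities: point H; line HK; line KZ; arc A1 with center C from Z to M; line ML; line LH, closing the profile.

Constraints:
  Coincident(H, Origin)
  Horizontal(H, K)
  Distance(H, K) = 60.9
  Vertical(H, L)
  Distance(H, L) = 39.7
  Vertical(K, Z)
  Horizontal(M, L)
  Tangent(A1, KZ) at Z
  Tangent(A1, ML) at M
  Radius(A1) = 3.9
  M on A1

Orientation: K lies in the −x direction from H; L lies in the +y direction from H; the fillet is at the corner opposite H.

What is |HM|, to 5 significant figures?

69.463

The virtual corner opposite H is at (-60.900, 39.700). Tangency of A1 to KZ means the radius CZ is perpendicular to KZ and the tangent condition forces CM to be normal to ML, with radius 3.9, so the center C sits 3.9 in from both sides at C = (-57.000, 35.800). That places the tangent points at Z = (-60.900, 35.800) on KZ and M = (-57.000, 39.700) on ML. Then |HM| = |M − H| = 69.463.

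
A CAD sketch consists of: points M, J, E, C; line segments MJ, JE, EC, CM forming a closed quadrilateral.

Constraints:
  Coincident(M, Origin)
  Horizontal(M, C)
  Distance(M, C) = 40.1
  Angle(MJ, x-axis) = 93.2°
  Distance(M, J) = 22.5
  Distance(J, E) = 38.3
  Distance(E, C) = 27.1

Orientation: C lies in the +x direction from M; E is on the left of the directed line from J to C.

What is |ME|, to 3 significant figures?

45.6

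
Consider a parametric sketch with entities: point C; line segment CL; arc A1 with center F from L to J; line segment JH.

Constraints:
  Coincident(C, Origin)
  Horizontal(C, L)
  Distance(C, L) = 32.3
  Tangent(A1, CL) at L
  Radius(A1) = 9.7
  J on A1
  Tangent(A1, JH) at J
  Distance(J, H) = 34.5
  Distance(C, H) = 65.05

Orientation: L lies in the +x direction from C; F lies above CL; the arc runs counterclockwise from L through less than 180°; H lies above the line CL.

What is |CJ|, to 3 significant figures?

42.2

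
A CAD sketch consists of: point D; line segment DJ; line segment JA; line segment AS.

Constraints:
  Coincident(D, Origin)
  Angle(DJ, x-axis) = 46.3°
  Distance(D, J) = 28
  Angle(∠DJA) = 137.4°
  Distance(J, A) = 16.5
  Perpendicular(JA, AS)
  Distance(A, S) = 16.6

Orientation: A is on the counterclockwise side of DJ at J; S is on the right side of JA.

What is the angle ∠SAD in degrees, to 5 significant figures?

117.05°

D is at the origin; DJ runs at 46.3° with length 28.0, so J = 28.0·(cos 46.3°, sin 46.3°) = (19.345, 20.243). ∠DJA = 137.4°, so JA runs at 46.3° + (180° − 137.4°) = 88.900° from the x-axis; with |JA| = 16.5, A = J + 16.5·(cos 88.900°, sin 88.900°) = (19.661, 36.740). The perpendicularity gives AS at right angles to JA; with |AS| = 16.6 on the right of JA, S = A + 16.6·(0.99982, -0.019197) = (36.258, 36.421). Then cos ∠SAD = AS·AD / (|AS||AD|), giving 117.05°.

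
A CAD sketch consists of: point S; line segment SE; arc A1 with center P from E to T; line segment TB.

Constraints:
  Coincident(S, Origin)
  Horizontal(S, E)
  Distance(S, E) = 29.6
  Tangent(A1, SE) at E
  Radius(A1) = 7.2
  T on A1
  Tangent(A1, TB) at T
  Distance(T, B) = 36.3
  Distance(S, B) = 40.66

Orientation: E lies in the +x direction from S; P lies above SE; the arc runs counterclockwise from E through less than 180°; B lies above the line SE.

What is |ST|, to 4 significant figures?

36.98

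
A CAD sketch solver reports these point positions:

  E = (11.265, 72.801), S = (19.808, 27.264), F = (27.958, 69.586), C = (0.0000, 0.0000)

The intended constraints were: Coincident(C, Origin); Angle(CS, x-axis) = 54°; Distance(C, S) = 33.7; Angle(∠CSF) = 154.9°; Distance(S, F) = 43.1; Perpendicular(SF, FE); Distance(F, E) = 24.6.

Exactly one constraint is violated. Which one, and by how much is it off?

Distance(F, E) = 24.6 — off by 7.60.

C = (0.00, 0.00) ✓; CS at 54.00° ✓; |CS| = 33.70 ✓; ∠CSF = 154.9° ✓; |SF| = 43.10 ✓; ∠(SF, FE) = 90.00° ✓; |FE| = 17.00 ✗.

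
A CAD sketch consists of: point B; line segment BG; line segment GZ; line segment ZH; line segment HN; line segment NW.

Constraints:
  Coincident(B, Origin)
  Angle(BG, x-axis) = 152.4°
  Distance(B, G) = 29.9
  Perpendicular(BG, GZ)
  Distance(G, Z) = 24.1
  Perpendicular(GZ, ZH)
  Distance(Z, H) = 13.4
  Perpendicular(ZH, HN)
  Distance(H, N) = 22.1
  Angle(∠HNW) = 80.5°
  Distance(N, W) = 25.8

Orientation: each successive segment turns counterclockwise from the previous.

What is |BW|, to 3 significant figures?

42.4

B is at the origin; BG runs at 152.4° with length 29.9, so G = (-26.5, 13.9). BG is perpendicular to GZ, so GZ runs at -118°; with |GZ| = 24.1, Z = (-37.7, -7.50). GZ is perpendicular to ZH, so ZH runs at -27.6°; with |ZH| = 13.4, H = (-25.8, -13.7). ZH is perpendicular to HN, so HN runs at 62.4°; with |HN| = 22.1, N = (-15.5, 5.87). ∠HNW = 80.5° gives NW at 162° from the x-axis; with |NW| = 25.8, W = (-40.1, 13.9). Then |BW| = |W − B| = 42.4.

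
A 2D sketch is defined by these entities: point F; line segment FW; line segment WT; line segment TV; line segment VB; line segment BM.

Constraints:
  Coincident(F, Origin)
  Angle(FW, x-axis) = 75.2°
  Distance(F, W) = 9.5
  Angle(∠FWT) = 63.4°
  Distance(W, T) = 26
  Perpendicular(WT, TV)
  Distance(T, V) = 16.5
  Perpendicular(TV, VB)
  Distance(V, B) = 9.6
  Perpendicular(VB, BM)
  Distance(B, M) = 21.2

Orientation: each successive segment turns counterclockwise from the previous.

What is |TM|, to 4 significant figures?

10.69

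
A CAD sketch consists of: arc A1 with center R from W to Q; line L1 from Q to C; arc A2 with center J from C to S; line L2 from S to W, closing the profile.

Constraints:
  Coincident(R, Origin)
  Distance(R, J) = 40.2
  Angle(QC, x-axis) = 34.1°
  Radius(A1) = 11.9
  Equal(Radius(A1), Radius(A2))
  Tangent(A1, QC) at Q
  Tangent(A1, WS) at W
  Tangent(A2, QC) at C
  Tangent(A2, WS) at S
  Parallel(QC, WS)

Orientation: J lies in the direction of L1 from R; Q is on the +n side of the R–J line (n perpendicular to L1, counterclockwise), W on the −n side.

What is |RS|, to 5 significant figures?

41.924

The slot axis is L1's direction at 34.1°, so u = (cos 34.1°, sin 34.1°) = (0.82806, 0.56064) and n = (−sin 34.1°, cos 34.1°) = (-0.56064, 0.82806). R is at the origin and J lies 40.2 along u from R, so J = 40.2·u = (33.288, 22.538). Tangency of A1 to both parallel lines with radius 11.9 puts Q and W at R ± 11.9·n: Q = (-6.6716, 9.8539), W = (6.6716, -9.8539). Equal radii place C and S the same way about J: C = J + 11.9·n = (26.616, 32.392), S = J − 11.9·n = (39.960, 12.684). Then |RS| = |S − R| = 41.924.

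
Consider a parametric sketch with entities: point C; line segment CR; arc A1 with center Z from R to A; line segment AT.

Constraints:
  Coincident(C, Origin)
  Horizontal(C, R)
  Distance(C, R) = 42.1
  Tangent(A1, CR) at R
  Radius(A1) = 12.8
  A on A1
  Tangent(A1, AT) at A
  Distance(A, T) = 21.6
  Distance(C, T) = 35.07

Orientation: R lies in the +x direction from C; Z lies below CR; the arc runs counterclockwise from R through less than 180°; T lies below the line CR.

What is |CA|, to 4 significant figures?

31.32

C is at the origin; C and R share the same y with |CR| = 42.1 and R on the +x side, so R = (42.10, 0.000). A1 meets CR tangentially, so ZR is at right angles to CR, so Z = R + (0, -12.8) = (42.10, -12.80). Since ZA ⟂ AT (tangency), |ZT| = √(12.8² + 21.6²) = 25.11 regardless of where A sits on A1. So T lies on both circle(C, 35.07) and circle(Z, 25.11); the below-CR intersection is T = (21.75, -27.51). A is the foot of the tangent from T: A = (30.36, -7.699).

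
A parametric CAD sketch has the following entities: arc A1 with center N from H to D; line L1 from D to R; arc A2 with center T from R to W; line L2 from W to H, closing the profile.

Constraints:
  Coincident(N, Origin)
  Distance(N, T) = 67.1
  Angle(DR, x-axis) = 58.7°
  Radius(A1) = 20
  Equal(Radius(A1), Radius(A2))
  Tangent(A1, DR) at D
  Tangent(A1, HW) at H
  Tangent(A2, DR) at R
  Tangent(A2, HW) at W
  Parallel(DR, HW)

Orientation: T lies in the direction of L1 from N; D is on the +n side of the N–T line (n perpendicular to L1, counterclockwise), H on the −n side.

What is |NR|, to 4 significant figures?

70.02

Tangency of A1 to both parallel lines with radius 20.0 puts D and H at N ± 20.0·n: D = (-17.09, 10.39), H = (17.09, -10.39). Equal radii place R and W the same way about T: R = T + 20.0·n = (17.77, 67.72), W = T − 20.0·n = (51.95, 46.94). Then |NR| = |R − N| = 70.02.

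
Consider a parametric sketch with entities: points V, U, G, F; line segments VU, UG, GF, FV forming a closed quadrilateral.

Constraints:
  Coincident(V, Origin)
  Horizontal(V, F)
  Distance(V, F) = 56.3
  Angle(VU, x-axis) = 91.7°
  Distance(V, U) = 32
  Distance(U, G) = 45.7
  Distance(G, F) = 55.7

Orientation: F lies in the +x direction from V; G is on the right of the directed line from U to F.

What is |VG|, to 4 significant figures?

13.79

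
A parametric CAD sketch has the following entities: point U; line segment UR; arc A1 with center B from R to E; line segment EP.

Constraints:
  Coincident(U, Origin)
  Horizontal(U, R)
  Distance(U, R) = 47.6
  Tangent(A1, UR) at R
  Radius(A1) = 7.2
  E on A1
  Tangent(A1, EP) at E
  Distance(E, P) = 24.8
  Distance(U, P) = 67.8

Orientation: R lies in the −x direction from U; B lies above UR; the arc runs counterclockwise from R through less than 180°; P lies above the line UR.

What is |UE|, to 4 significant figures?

44.59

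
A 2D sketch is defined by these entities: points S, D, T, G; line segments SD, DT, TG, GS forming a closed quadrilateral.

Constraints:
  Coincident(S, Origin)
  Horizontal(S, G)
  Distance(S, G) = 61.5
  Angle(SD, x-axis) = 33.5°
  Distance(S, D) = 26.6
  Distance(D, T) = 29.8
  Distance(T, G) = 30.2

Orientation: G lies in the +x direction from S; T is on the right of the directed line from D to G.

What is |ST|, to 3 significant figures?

36.3

S is at the origin; S and G share the same y with |SG| = 61.5 and G in +x, so G = (61.5, 0). SD runs at 33.5° with |SD| = 26.6, so D = (22.2, 14.7). T is determined by |DT| = 29.8 and |TG| = 30.2 together: it lies at the intersection of circle(D, 29.8) and circle(G, 30.2). With |DG| = 42.0, the foot of the radical line on DG is 20.7 from D and the perpendicular offset is √(29.8² − 20.7²) = 21.4. Taking the right-of-DG solution: T = (34.1, -12.6).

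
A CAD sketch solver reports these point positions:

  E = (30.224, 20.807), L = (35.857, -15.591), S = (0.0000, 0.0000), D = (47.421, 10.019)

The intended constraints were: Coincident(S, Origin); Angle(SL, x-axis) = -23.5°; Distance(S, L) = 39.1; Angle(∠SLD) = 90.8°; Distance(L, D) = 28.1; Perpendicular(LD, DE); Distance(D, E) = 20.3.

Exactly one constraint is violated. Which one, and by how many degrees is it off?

Perpendicular(LD, DE) — off by 7.80°.

S = (0.00, 0.00) ✓; SL at -23.50° ✓; |SL| = 39.10 ✓; ∠SLD = 90.80° ✓; |LD| = 28.10 ✓; ∠(LD, DE) = 82.20° ✗; |DE| = 20.30 ✓.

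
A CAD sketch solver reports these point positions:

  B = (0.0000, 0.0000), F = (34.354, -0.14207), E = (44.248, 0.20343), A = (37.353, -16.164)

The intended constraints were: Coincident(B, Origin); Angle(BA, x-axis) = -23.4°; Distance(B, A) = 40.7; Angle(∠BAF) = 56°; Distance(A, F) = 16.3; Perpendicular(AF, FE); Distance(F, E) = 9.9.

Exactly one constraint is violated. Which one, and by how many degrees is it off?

Perpendicular(AF, FE) — off by 8.60°.

B = (0.00, 0.00) ✓; BA at -23.40° ✓; |BA| = 40.70 ✓; ∠BAF = 56.00° ✓; |AF| = 16.30 ✓; ∠(AF, FE) = 98.60° ✗; |FE| = 9.900 ✓.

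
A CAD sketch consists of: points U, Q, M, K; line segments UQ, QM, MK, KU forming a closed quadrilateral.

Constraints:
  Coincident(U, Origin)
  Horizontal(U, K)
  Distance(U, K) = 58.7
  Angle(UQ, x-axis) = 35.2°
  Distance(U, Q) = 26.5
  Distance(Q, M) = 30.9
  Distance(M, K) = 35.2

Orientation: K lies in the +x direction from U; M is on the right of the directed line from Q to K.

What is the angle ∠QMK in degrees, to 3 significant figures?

74.3°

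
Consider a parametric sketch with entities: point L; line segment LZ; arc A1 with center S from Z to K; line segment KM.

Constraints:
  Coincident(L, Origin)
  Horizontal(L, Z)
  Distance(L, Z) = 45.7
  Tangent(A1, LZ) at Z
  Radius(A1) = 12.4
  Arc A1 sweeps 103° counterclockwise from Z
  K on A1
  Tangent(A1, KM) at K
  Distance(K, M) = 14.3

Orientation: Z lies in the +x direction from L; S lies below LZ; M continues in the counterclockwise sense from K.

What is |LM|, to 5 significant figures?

46.957

L is at the origin; LZ is horizontal with |LZ| = 45.7 and Z on the +x side, so Z = (45.700, 0.0000). Since A1 is tangent to LZ there, SZ ⟂ LZ, so S = Z + (0, -12.4) = (45.700, -12.400). On A1, Z sits at bearing 90° from S; a 103° counterclockwise sweep puts K at bearing 193°, so K = S + 12.4·(cos 193°, sin 193°) = (33.618, -15.189). Tangency of A1 to KM means the radius SK is perpendicular to KM, so KM runs along (−sin 193°, cos 193°); with |KM| = 14.3, M = (36.835, -29.123). Then |LM| = |M − L| = 46.957.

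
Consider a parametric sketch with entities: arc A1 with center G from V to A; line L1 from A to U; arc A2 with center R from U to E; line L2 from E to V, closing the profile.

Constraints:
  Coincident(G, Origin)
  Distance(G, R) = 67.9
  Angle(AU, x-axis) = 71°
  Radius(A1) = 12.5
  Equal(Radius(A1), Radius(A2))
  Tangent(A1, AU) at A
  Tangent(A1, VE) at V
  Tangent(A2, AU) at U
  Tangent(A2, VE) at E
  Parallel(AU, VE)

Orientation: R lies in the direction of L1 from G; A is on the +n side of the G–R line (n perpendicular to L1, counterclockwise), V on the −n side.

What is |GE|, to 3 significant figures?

69.0

Tangency of A1 to both parallel lines with radius 12.5 puts A and V at G ± 12.5·n: A = (-11.8, 4.07), V = (11.8, -4.07). Equal radii place U and E the same way about R: U = R + 12.5·n = (10.3, 68.3), E = R − 12.5·n = (33.9, 60.1). Then |GE| = |E − G| = 69.0.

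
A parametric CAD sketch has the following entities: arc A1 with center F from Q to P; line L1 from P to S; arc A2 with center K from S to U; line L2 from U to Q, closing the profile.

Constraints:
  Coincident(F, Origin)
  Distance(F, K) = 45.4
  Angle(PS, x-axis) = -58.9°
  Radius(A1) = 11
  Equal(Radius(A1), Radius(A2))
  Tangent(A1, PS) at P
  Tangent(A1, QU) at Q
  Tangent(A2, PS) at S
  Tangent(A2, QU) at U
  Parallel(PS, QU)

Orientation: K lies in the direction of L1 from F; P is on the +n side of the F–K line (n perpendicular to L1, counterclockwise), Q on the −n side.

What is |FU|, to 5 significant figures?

46.714

The slot axis is L1's direction at -58.9°, so u = (cos -58.9°, sin -58.9°) = (0.51653, -0.85627) and n = (−sin -58.9°, cos -58.9°) = (0.85627, 0.51653). F is at the origin and K lies 45.4 along u from F, so K = 45.4·u = (23.451, -38.875). Tangency of A1 to both parallel lines with radius 11.0 puts P and Q at F ± 11.0·n: P = (9.4189, 5.6819), Q = (-9.4189, -5.6819). Equal radii place S and U the same way about K: S = K + 11.0·n = (32.870, -33.193), U = K − 11.0·n = (14.032, -44.556). Then |FU| = |U − F| = 46.714.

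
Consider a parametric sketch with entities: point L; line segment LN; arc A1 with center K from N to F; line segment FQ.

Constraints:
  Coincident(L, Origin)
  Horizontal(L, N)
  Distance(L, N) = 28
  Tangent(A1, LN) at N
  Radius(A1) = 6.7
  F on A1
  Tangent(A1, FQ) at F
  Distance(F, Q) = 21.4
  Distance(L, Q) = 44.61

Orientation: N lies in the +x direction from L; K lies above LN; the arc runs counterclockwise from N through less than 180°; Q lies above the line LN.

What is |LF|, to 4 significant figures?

35.35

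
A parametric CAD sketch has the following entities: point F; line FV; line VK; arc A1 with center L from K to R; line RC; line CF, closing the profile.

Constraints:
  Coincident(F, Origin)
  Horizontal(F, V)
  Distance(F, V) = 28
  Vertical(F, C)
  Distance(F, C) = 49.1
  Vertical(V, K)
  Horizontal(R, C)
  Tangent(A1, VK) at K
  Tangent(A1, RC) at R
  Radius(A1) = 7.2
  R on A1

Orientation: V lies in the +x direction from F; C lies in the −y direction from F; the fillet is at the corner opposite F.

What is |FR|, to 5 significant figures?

53.324

F is at the origin; FV is horizontal with |FV| = 28.0 and V on the +x side, so V = (28.000, 0.0000). F and C share the same x with |FC| = 49.1 and C on the −y side, so C = (0.0000, -49.100). The virtual corner opposite F is at (28.000, -49.100). Since A1 is tangent to VK there, LK ⟂ VK and the tangent condition forces LR to be normal to RC, with radius 7.2, so the center L sits 7.2 in from both sides at L = (20.800, -41.900). That places the tangent points at K = (28.000, -41.900) on VK and R = (20.800, -49.100) on RC. Then |FR| = |R − F| = 53.324.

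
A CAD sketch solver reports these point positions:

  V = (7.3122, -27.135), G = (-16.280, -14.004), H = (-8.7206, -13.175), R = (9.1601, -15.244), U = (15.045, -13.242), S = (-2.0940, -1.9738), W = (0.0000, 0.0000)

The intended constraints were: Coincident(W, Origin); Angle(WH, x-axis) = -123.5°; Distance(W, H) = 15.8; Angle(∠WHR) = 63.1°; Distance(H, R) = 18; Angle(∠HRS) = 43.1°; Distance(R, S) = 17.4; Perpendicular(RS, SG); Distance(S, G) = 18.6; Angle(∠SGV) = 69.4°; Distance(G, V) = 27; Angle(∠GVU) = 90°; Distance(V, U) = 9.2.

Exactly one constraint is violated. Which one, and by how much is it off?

Distance(V, U) = 9.2 — off by 6.70.

W = (0.00, 0.00) ✓; WH at -123.5° ✓; |WH| = 15.80 ✓; ∠WHR = 63.10° ✓; |HR| = 18.00 ✓; ∠HRS = 43.10° ✓; |RS| = 17.40 ✓; ∠(RS, SG) = 90.00° ✓; |SG| = 18.60 ✓; ∠SGV = 69.40° ✓; |GV| = 27.00 ✓; ∠GVU = 90.00° ✓; |VU| = 15.90 ✗.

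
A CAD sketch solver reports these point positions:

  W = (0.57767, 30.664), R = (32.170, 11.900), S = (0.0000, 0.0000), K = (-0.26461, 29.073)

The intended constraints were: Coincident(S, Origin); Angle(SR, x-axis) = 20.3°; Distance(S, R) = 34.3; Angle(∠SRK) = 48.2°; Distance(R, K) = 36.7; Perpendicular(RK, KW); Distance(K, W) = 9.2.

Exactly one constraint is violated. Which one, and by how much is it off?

Distance(K, W) = 9.2 — off by 7.40.

S = (0.00, 0.00) ✓; SR at 20.30° ✓; |SR| = 34.30 ✓; ∠SRK = 48.20° ✓; |RK| = 36.70 ✓; ∠(RK, KW) = 90.00° ✓; |KW| = 1.800 ✗.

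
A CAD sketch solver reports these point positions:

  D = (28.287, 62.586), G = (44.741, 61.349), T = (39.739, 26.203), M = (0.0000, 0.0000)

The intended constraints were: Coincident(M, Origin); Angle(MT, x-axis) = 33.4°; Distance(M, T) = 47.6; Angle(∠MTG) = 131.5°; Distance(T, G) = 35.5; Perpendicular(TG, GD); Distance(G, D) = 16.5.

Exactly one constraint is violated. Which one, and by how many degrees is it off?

Perpendicular(TG, GD) — off by 3.80°.

M = (0.00, 0.00) ✓; MT at 33.40° ✓; |MT| = 47.60 ✓; ∠MTG = 131.5° ✓; |TG| = 35.50 ✓; ∠(TG, GD) = 93.80° ✗; |GD| = 16.50 ✓.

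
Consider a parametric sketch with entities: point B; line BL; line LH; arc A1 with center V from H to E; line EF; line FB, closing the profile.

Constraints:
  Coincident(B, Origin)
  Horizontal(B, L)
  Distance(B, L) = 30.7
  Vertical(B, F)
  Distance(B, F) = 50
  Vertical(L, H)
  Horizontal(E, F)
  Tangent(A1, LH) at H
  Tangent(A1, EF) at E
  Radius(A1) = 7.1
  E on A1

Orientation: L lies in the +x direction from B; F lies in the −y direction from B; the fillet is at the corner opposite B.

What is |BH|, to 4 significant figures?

52.75

B is at the origin; B and L share the same y with |BL| = 30.7 and L on the +x side, so L = (30.70, 0.000). BF is vertical with |BF| = 50.0 and F on the −y side, so F = (0.000, -50.00). The virtual corner opposite B is at (30.70, -50.00). Tangency of A1 to LH means the radius VH is perpendicular to LH and tangency of A1 to EF means the radius VE is perpendicular to EF, with radius 7.1, so the center V sits 7.1 in from both sides at V = (23.60, -42.90). That places the tangent points at H = (30.70, -42.90) on LH and E = (23.60, -50.00) on EF. Then |BH| = |H − B| = 52.75.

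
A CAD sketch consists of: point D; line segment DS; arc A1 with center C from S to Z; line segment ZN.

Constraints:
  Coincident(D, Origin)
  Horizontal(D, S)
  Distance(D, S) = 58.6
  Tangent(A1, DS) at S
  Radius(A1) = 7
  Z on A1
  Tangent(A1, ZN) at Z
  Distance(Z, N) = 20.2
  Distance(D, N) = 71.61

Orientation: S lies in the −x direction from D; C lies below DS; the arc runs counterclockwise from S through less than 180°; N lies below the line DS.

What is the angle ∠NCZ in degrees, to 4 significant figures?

70.89°

D is at the origin; D and S share the same y with |DS| = 58.6 and S on the −x side, so S = (-58.60, 0.000). Tangency of A1 to DS means the radius CS is perpendicular to DS, so C = S + (0, -7) = (-58.60, -7.000). Since CZ ⟂ ZN (tangency), |CN| = √(7.0² + 20.2²) = 21.38 regardless of where Z sits on A1. So N lies on both circle(D, 71.61) and circle(C, 21.38); the below-DS intersection is N = (-66.36, -26.92). Z is the foot of the tangent from N: Z = (-65.60, -6.736).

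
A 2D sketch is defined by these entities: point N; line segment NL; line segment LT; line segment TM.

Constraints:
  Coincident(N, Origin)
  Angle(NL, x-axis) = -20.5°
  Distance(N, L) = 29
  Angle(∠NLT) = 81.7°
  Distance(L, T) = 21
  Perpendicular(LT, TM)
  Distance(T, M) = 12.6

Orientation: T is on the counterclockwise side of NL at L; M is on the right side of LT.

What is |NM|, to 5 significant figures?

44.588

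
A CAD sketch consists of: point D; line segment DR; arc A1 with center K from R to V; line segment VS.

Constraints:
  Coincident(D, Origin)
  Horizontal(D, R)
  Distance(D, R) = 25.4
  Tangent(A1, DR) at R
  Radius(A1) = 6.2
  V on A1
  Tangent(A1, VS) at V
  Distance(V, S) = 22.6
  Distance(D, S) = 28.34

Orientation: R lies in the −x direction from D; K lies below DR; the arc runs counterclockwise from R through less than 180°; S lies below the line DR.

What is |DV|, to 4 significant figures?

31.38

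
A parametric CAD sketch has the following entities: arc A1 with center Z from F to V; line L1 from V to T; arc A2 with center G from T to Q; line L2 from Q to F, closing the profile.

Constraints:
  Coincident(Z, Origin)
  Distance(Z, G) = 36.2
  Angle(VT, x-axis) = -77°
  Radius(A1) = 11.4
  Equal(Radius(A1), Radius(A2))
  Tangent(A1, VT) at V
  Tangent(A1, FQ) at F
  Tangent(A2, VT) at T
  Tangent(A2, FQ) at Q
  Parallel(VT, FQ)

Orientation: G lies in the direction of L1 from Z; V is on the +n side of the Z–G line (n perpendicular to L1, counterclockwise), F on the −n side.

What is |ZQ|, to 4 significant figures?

37.95

The slot axis is L1's direction at -77.0°, so u = (cos -77.0°, sin -77.0°) = (0.2250, -0.9744) and n = (−sin -77.0°, cos -77.0°) = (0.9744, 0.2250). Z is at the origin and G lies 36.2 along u from Z, so G = 36.2·u = (8.143, -35.27). Tangency of A1 to both parallel lines with radius 11.4 puts V and F at Z ± 11.4·n: V = (11.11, 2.564), F = (-11.11, -2.564). Equal radii place T and Q the same way about G: T = G + 11.4·n = (19.25, -32.71), Q = G − 11.4·n = (-2.965, -37.84). Then |ZQ| = |Q − Z| = 37.95.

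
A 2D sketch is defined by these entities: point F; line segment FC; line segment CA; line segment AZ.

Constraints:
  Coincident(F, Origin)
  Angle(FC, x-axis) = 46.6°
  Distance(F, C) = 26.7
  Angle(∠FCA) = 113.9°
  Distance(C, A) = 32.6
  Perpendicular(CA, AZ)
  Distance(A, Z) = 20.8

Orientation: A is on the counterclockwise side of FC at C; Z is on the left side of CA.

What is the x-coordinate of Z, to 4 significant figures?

-13.42

F is at the origin; FC runs at 46.6° with length 26.7, so C = 26.7·(cos 46.6°, sin 46.6°) = (18.35, 19.40). ∠FCA = 113.9°, so CA runs at 46.6° + (180° − 113.9°) = 112.7° from the x-axis; with |CA| = 32.6, A = C + 32.6·(cos 112.7°, sin 112.7°) = (5.765, 49.47). CA is perpendicular to AZ; with |AZ| = 20.8 on the left of CA, Z = A + 20.8·(-0.9225, -0.3859) = (-13.42, 41.45). So Z.x = -13.42.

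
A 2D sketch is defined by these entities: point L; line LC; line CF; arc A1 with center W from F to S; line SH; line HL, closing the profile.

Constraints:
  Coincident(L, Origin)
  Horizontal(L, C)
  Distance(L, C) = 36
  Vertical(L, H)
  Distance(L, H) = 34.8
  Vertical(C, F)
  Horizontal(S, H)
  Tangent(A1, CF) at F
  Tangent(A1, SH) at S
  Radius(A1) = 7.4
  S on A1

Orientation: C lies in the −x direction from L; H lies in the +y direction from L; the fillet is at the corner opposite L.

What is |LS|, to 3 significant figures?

45.0

L is at the origin; LC is horizontal with |LC| = 36.0 and C on the −x side, so C = (-36.0, 0.00). LH is vertical with |LH| = 34.8 and H on the +y side, so H = (0.00, 34.8). The virtual corner opposite L is at (-36.0, 34.8). A1 meets CF tangentially, so WF is at right angles to CF and A1 meets SH tangentially, so WS is at right angles to SH, with radius 7.4, so the center W sits 7.4 in from both sides at W = (-28.6, 27.4). That places the tangent points at F = (-36.0, 27.4) on CF and S = (-28.6, 34.8) on SH. Then |LS| = |S − L| = 45.0.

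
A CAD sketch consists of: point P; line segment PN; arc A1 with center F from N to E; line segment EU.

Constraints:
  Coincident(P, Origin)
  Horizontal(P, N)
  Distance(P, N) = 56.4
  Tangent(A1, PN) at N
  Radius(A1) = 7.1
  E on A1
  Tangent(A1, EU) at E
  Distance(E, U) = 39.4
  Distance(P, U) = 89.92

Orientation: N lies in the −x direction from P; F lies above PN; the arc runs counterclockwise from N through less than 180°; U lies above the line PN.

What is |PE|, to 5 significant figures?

53.180

Checks: |FE| = 7.100 ✓; ∠(FE, EU) = 90.00° ✓; |EU| = 39.40 ✓; |PU| = 89.92 ✓.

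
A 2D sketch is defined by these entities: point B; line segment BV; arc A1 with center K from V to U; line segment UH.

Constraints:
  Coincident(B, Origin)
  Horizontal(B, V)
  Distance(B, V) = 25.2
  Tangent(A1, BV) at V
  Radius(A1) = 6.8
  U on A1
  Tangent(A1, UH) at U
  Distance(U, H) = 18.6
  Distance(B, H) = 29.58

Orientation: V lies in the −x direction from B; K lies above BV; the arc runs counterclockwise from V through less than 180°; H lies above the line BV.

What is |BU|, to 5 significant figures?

19.415

B is at the origin; BV is horizontal with |BV| = 25.2 and V on the −x side, so V = (-25.200, 0.0000). A1 meets BV tangentially, so KV is at right angles to BV, so K = V + (0, 6.8) = (-25.200, 6.8000). Since KU ⟂ UH (tangency), |KH| = √(6.8² + 18.6²) = 19.804 regardless of where U sits on A1. So H lies on both circle(B, 29.58) and circle(K, 19.804); the above-BV intersection is H = (-16.465, 24.574). U is the foot of the tangent from H: U = (-18.438, 6.0787).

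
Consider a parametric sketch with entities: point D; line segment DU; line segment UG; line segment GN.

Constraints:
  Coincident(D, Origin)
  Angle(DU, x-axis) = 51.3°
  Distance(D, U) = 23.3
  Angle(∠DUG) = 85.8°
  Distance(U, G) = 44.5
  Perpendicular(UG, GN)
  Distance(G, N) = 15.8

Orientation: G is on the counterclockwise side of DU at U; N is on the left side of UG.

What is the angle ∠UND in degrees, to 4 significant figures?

29.41°

∠DUG = 85.8°, so UG runs at 51.3° + (180° − 85.8°) = 145.5° from the x-axis; with |UG| = 44.5, G = U + 44.5·(cos 145.5°, sin 145.5°) = (-22.11, 43.39). UG is perpendicular to GN; with |GN| = 15.8 on the left of UG, N = G + 15.8·(-0.5664, -0.8241) = (-31.05, 30.37). Then cos ∠UND = NU·ND / (|NU||ND|), giving 29.41°.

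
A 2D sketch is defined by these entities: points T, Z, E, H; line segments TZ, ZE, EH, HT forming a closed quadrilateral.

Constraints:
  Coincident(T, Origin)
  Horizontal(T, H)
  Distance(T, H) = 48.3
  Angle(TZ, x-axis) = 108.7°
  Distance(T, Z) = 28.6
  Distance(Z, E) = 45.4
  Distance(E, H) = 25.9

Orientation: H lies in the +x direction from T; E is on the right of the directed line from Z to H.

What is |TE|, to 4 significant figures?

23.45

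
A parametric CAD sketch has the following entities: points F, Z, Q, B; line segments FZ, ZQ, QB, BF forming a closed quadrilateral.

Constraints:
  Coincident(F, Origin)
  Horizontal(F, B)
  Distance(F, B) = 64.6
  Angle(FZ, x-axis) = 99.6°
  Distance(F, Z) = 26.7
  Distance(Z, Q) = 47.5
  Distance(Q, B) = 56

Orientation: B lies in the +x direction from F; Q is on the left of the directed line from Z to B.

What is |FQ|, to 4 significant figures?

61.53

Checks: |ZQ| = 47.50 ✓; |QB| = 56.00 ✓.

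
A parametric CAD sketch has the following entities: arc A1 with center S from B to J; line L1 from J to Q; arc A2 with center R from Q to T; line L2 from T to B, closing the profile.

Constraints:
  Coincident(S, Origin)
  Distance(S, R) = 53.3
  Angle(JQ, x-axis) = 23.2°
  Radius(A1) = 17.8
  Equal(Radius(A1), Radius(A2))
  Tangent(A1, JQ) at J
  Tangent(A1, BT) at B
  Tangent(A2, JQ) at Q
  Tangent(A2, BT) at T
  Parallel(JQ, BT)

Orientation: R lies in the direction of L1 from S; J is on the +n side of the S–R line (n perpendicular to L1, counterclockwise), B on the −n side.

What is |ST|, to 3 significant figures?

56.2

The slot axis is L1's direction at 23.2°, so u = (cos 23.2°, sin 23.2°) = (0.919, 0.394) and n = (−sin 23.2°, cos 23.2°) = (-0.394, 0.919). S is at the origin and R lies 53.3 along u from S, so R = 53.3·u = (49.0, 21.0). Tangency of A1 to both parallel lines with radius 17.8 puts J and B at S ± 17.8·n: J = (-7.01, 16.4), B = (7.01, -16.4). Equal radii place Q and T the same way about R: Q = R + 17.8·n = (42.0, 37.4), T = R − 17.8·n = (56.0, 4.64). Then |ST| = |T − S| = 56.2.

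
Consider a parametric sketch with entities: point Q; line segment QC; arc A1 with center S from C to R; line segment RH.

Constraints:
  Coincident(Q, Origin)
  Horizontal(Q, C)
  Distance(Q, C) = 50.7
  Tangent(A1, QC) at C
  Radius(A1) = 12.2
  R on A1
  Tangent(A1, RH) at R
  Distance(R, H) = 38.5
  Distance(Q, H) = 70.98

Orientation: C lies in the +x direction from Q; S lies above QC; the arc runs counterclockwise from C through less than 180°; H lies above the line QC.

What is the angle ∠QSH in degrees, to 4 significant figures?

99.40°

Q is at the origin; Q and C share the same y with |QC| = 50.7 and C on the +x side, so C = (50.70, 0.000). The tangent condition forces SC to be normal to QC, so S = C + (0, 12.2) = (50.70, 12.20). Since SR ⟂ RH (tangency), |SH| = √(12.2² + 38.5²) = 40.39 regardless of where R sits on A1. So H lies on both circle(Q, 70.98) and circle(S, 40.39); the above-QC intersection is H = (47.79, 52.48). R is the foot of the tangent from H: R = (62.03, 16.71).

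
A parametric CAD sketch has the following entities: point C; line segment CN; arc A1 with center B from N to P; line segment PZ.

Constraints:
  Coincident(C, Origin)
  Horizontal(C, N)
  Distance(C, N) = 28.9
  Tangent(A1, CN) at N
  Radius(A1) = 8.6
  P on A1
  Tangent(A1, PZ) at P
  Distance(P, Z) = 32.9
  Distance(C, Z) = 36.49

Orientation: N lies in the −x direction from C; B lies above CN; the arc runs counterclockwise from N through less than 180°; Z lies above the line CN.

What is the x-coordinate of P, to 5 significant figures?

-20.978

Checks: |BP| = 8.600 ✓; ∠(BP, PZ) = 90.00° ✓; |PZ| = 32.90 ✓; |CZ| = 36.49 ✓.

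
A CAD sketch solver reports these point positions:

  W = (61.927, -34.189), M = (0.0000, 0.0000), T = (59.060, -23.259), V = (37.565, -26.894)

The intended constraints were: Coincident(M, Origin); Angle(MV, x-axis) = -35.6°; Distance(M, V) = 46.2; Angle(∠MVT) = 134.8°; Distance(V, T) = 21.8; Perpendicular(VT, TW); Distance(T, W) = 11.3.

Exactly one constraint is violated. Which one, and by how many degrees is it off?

Perpendicular(VT, TW) — off by 5.10°.

M = (0.00, 0.00) ✓; MV at -35.60° ✓; |MV| = 46.20 ✓; ∠MVT = 134.8° ✓; |VT| = 21.80 ✓; ∠(VT, TW) = 84.90° ✗; |TW| = 11.30 ✓.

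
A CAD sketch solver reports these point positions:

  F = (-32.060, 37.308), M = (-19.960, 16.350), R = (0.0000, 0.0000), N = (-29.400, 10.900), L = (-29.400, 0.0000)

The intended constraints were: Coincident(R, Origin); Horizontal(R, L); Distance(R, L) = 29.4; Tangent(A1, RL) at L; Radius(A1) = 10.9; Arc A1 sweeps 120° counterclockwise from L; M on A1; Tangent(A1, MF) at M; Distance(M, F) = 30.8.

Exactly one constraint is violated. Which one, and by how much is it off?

Distance(M, F) = 30.8 — off by 6.60.

R = (0.00, 0.00) ✓; R.y = 0.00, L.y = 0.00 ✓; |RL| = 29.40 ✓; ∠(NL, LR) = 90.00° ✓; |NL| = 10.90 ✓; bearing(N→M) − bearing(N→L) = 120.0° ✓; |NM| = 10.90 ✓; ∠(NM, MF) = 90.00° ✓; |MF| = 24.20 ✗.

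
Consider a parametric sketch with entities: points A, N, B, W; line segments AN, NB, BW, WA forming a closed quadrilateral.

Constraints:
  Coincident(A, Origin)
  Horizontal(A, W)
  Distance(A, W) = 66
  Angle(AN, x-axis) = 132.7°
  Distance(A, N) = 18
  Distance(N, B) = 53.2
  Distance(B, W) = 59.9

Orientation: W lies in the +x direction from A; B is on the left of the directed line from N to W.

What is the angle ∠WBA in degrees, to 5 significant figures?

69.853°

Checks: |NB| = 53.20 ✓; |BW| = 59.90 ✓.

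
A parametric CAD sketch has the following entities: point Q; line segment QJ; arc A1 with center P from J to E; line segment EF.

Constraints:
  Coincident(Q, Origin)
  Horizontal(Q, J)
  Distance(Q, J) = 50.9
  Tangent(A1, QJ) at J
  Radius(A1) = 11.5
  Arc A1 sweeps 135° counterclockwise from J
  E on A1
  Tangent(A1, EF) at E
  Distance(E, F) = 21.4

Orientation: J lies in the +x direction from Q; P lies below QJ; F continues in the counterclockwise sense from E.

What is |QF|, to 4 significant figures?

67.53

On A1, J sits at bearing 90° from P; a 135° counterclockwise sweep puts E at bearing 225°, so E = P + 11.5·(cos 225°, sin 225°) = (42.77, -19.63). Since A1 is tangent to EF there, PE ⟂ EF, so EF runs along (−sin 225°, cos 225°); with |EF| = 21.4, F = (57.90, -34.76). Then |QF| = |F − Q| = 67.53.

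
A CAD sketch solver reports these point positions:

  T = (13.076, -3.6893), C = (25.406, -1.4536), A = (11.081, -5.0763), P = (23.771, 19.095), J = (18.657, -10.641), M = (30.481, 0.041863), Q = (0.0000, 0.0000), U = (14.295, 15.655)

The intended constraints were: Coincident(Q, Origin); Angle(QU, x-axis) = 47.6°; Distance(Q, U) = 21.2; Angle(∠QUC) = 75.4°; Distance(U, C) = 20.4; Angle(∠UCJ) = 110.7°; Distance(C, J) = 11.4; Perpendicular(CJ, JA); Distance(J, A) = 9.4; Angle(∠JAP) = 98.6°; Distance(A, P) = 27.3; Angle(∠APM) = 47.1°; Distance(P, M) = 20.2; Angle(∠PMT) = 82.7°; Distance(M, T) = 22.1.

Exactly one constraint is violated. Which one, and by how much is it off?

Distance(M, T) = 22.1 — off by 4.30.

Q = (0.00, 0.00) ✓; QU at 47.60° ✓; |QU| = 21.20 ✓; ∠QUC = 75.40° ✓; |UC| = 20.40 ✓; ∠UCJ = 110.7° ✓; |CJ| = 11.40 ✓; ∠(CJ, JA) = 90.00° ✓; |JA| = 9.400 ✓; ∠JAP = 98.60° ✓; |AP| = 27.30 ✓; ∠APM = 47.10° ✓; |PM| = 20.20 ✓; ∠PMT = 82.70° ✓; |MT| = 17.80 ✗.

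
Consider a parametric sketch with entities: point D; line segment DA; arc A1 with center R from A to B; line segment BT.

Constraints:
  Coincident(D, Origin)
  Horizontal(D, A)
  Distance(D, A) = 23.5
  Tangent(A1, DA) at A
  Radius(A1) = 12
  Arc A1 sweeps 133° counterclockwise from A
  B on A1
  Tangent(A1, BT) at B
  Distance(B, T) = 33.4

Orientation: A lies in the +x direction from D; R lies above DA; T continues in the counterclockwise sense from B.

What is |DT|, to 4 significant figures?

45.61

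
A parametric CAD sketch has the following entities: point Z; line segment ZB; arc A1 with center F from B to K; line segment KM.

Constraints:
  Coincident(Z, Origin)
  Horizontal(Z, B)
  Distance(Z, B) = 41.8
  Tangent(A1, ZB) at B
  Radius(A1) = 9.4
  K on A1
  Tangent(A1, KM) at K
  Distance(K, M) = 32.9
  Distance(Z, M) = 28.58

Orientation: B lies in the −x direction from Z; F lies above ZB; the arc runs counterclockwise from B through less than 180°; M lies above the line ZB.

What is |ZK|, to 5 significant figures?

35.265

Z is at the origin; ZB is horizontal with |ZB| = 41.8 and B on the −x side, so B = (-41.800, 0.0000). The tangent condition forces FB to be normal to ZB, so F = B + (0, 9.4) = (-41.800, 9.4000). Since FK ⟂ KM (tangency), |FM| = √(9.4² + 32.9²) = 34.217 regardless of where K sits on A1. So M lies on both circle(Z, 28.58) and circle(F, 34.217); the above-ZB intersection is M = (-11.877, 25.995). K is the foot of the tangent from M: K = (-35.158, 2.7483).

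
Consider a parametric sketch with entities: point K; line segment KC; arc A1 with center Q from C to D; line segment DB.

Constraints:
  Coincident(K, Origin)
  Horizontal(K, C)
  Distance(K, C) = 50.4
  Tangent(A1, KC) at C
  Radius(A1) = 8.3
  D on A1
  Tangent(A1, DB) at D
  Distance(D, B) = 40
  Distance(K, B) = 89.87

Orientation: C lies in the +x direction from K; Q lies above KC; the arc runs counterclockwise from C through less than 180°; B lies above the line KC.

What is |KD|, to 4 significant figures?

56.38

Checks: |KC| = 50.40 ✓; |QD| = 8.300 ✓; ∠(QD, DB) = 90.00° ✓; |DB| = 40.00 ✓; |KB| = 89.87 ✓.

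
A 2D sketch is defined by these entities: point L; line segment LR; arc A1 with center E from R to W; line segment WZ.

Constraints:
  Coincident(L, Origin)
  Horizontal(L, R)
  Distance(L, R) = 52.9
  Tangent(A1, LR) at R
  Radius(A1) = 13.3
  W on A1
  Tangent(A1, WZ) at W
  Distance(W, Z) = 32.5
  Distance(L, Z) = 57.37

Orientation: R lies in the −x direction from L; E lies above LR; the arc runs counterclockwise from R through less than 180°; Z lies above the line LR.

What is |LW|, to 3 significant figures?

41.4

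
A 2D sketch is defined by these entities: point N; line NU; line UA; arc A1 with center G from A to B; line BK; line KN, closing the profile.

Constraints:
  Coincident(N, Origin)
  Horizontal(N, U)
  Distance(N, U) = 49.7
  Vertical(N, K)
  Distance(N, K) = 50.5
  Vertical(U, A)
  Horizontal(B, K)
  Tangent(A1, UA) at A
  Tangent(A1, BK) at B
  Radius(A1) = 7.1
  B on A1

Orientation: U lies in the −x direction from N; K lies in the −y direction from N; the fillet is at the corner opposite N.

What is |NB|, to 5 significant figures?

66.068

N is at the origin; N and U share the same y with |NU| = 49.7 and U on the −x side, so U = (-49.700, 0.0000). N and K share the same x with |NK| = 50.5 and K on the −y side, so K = (0.0000, -50.500). The virtual corner opposite N is at (-49.700, -50.500). Since A1 is tangent to UA there, GA ⟂ UA and the tangent condition forces GB to be normal to BK, with radius 7.1, so the center G sits 7.1 in from both sides at G = (-42.600, -43.400). That places the tangent points at A = (-49.700, -43.400) on UA and B = (-42.600, -50.500) on BK. Then |NB| = |B − N| = 66.068.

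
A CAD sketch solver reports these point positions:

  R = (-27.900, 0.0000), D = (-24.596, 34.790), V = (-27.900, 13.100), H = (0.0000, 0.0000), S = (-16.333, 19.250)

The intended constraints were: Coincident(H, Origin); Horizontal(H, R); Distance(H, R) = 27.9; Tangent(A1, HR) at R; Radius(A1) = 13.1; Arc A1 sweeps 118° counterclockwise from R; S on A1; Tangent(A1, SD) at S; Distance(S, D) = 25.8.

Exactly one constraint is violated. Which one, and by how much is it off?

Distance(S, D) = 25.8 — off by 8.20.

H = (0.00, 0.00) ✓; H.y = 0.00, R.y = 0.00 ✓; |HR| = 27.90 ✓; ∠(VR, RH) = 90.00° ✓; |VR| = 13.10 ✓; bearing(V→S) − bearing(V→R) = 118.0° ✓; |VS| = 13.10 ✓; ∠(VS, SD) = 90.00° ✓; |SD| = 17.60 ✗.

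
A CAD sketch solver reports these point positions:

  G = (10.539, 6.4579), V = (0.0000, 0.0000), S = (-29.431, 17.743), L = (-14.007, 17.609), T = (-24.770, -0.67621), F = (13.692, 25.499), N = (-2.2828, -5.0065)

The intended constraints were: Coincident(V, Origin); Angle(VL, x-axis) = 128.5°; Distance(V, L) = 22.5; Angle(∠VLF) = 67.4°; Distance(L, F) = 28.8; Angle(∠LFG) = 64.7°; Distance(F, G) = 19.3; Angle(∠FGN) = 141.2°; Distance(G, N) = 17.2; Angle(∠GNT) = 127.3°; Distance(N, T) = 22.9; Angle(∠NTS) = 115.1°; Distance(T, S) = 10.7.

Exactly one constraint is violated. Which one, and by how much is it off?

Distance(T, S) = 10.7 — off by 8.30.

V = (0.00, 0.00) ✓; VL at 128.5° ✓; |VL| = 22.50 ✓; ∠VLF = 67.40° ✓; |LF| = 28.80 ✓; ∠LFG = 64.70° ✓; |FG| = 19.30 ✓; ∠FGN = 141.2° ✓; |GN| = 17.20 ✓; ∠GNT = 127.3° ✓; |NT| = 22.90 ✓; ∠NTS = 115.1° ✓; |TS| = 19.00 ✗.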